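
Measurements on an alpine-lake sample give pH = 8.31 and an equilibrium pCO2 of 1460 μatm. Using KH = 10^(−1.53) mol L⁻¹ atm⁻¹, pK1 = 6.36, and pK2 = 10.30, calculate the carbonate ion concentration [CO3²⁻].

[CO3²⁻] = 0.0393 mmol/L

[CO2*] = KH · pCO2 = 10^(−1.53) × 1460×10^-6 = 4.309×10^-5 mol/L
α₀ = 1/(1 + K1/[H⁺] + K1K2/[H⁺]²) = 1/(1 + 10^+1.95 + 10^-0.04) = 0.01098
DIC = [CO2*]/α₀ = 4.309×10^-5 / 0.01098 = 3.923 mmol/L
[CO3²⁻] = α₂·DIC; α₂ = 0.01002, so [CO3²⁻] = 0.01002 × 3.923 = 0.0393 mmol/L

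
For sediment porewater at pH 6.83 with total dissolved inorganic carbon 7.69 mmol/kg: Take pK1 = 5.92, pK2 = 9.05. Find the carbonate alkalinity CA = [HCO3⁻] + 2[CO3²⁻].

CA = 6.89 mmol/kg

CA = [HCO3⁻] + 2[CO3²⁻] = (α₁ + 2α₂)·DIC
At pH 6.83: [H⁺]/K1 = 10^-0.91 = 0.12303, K2/[H⁺] = 10^-2.22 = 0.0060256
α₁ = 1/(1 + 0.12303 + 0.0060256) = 1/1.1291 = 0.8857; α₂ = α₁·K2/[H⁺] = 0.005337
α₁ + 2α₂ = 0.8964
CA = 0.8964 × 7.69 = 6.89 mmol/kg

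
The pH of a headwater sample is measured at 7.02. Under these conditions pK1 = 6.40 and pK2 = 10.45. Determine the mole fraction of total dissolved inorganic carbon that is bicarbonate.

α₁ = 1 / (1 + [H⁺]/K1 + K2/[H⁺]) = 1 / (1 + 10^-0.62 + 10^-3.43)
   = 1 / (1 + 0.23988 + 0.00037154) = 1/1.2403 = 0.8063

α₁ = 0.806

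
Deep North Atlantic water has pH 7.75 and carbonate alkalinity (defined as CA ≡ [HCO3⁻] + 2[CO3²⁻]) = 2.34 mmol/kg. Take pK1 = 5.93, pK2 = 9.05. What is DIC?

DIC = 2.27 mmol/kg

CA = [HCO3⁻] + 2[CO3²⁻] = (α₁ + 2α₂)·DIC
At pH 7.75: [H⁺]/K1 = 10^-1.82 = 0.015136, K2/[H⁺] = 10^-1.30 = 0.050119
α₁ = 1/(1 + 0.015136 + 0.050119) = 1/1.0653 = 0.9387; α₂ = α₁·K2/[H⁺] = 0.04705
α₁ + 2α₂ = 1.0328
DIC = CA / (α₁ + 2α₂) = 2.34 / 1.0328 = 2.27 mmol/kg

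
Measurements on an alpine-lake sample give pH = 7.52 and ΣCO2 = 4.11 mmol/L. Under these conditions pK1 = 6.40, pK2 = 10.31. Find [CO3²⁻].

α₂ = 1 / (1 + [H⁺]/K2 + [H⁺]²/(K1K2)) = 1 / (1 + 10^+2.79 + 10^+1.67)
   = 1 / (1 + 616.60 + 46.774) = 1/664.37 = 0.001505
[CO3²⁻] = α₂ × DIC = 0.001505 × 4.11 = 0.00619 mmol/L = 6.19 μmol/L

[CO3²⁻] = 6.19 μmol/L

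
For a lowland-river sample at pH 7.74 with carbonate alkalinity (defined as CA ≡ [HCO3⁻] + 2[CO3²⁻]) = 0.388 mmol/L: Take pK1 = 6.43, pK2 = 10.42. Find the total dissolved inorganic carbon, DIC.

DIC = 0.406 mmol/L

CA = [HCO3⁻] + 2[CO3²⁻] = (α₁ + 2α₂)·DIC
At pH 7.74: [H⁺]/K1 = 10^-1.31 = 0.048978, K2/[H⁺] = 10^-2.68 = 0.0020893
α₁ = 1/(1 + 0.048978 + 0.0020893) = 1/1.0511 = 0.9514; α₂ = α₁·K2/[H⁺] = 0.001988
α₁ + 2α₂ = 0.9554
DIC = CA / (α₁ + 2α₂) = 0.388 / 0.9554 = 0.406 mmol/L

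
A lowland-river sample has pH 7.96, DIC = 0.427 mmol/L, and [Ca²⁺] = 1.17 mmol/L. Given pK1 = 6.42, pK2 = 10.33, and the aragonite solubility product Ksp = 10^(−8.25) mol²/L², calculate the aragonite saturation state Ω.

Ω = 0.367

α₂ = 1 / (1 + [H⁺]/K2 + [H⁺]²/(K1K2)) = 1 / (1 + 10^+2.37 + 10^+0.83)
   = 1 / (1 + 234.42 + 6.7608) = 1/242.18 = 0.004129
[CO3²⁻] = α₂ × DIC = 0.004129 × 0.427 = 0.001763 mmol/L = 1.763 μmol/L
Ksp = 10^(−8.25) = 5.623×10^-9
Ω = [Ca²⁺][CO3²⁻]/Ksp = (1.17×10^-3)(1.763×10^-6) / 5.623×10^-9 = 0.367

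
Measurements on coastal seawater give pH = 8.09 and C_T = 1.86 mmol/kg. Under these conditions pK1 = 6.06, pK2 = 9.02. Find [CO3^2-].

[CO3²⁻] = 0.194 mmol/kg

α₂ = 1 / (1 + [H⁺]/K2 + [H⁺]²/(K1K2)) = 1 / (1 + 10^+0.93 + 10^-1.10)
   = 1 / (1 + 8.5114 + 0.079433) = 1/9.5908 = 0.1043
[CO3²⁻] = α₂ × DIC = 0.1043 × 1.86 = 0.194 mmol/kg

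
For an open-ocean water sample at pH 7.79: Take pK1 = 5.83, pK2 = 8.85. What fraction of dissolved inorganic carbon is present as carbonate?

α₂ = 0.0793

α₂ = 1 / (1 + [H⁺]/K2 + [H⁺]²/(K1K2)) = 1 / (1 + 10^+1.06 + 10^-0.90)
   = 1 / (1 + 11.482 + 0.12589) = 1/12.607 = 0.07932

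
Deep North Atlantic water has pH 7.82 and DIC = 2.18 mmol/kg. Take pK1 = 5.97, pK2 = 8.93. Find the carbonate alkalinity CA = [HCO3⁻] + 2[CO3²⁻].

CA = [HCO3⁻] + 2[CO3²⁻] = (α₁ + 2α₂)·DIC
At pH 7.82: [H⁺]/K1 = 10^-1.85 = 0.014125, K2/[H⁺] = 10^-1.11 = 0.077625
α₁ = 1/(1 + 0.014125 + 0.077625) = 1/1.0918 = 0.9160; α₂ = α₁·K2/[H⁺] = 0.07110
α₁ + 2α₂ = 1.0582
CA = 1.0582 × 2.18 = 2.31 mmol/kg

CA = 2.31 mmol/kg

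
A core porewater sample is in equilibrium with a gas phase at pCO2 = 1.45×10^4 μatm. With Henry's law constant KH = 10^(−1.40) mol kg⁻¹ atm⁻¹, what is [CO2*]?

[CO2*] = 577 μmol/kg

KH = 10^(−1.40) = 3.981×10^-2 mol kg⁻¹ atm⁻¹
[CO2*] = KH · pCO2 = 3.981×10^-2 × 1.45×10^4×10^-6 atm = 5.77×10^-4 mol/kg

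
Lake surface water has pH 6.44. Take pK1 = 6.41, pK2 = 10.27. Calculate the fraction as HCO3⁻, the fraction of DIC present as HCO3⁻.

α₁ = 0.517

α₁ = 1 / (1 + [H⁺]/K1 + K2/[H⁺]) = 1 / (1 + 10^-0.03 + 10^-3.83)
   = 1 / (1 + 0.93325 + 0.00014791) = 1/1.9334 = 0.5172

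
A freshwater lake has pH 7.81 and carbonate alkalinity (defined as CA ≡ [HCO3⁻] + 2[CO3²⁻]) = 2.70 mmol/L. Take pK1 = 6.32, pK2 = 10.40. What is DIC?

DIC = 2.78 mmol/L

CA = [HCO3⁻] + 2[CO3²⁻] = (α₁ + 2α₂)·DIC
At pH 7.81: [H⁺]/K1 = 10^-1.49 = 0.032359, K2/[H⁺] = 10^-2.59 = 0.0025704
α₁ = 1/(1 + 0.032359 + 0.0025704) = 1/1.0349 = 0.9662; α₂ = α₁·K2/[H⁺] = 0.002484
α₁ + 2α₂ = 0.9712
DIC = CA / (α₁ + 2α₂) = 2.70 / 0.9712 = 2.78 mmol/L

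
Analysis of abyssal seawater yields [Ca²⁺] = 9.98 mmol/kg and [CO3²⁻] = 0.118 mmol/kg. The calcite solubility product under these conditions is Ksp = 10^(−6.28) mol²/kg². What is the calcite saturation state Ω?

Ksp = 10^(−6.28) = 5.248×10^-7
Ω = [Ca²⁺][CO3²⁻]/Ksp = (9.98×10^-3)(0.118×10^-3) / 5.248×10^-7 = 2.24

Ω = 2.24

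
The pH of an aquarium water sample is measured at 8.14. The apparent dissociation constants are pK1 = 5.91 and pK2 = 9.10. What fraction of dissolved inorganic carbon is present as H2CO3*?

α₀ = 0.00528

α₀ = 1 / (1 + K1/[H⁺] + K1K2/[H⁺]²) = 1 / (1 + 10^+2.23 + 10^+1.27)
   = 1 / (1 + 169.82 + 18.621) = 1/189.45 = 0.005279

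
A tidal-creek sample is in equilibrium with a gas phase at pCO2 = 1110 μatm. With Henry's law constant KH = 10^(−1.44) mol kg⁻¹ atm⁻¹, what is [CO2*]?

KH = 10^(−1.44) = 3.631×10^-2 mol kg⁻¹ atm⁻¹
[CO2*] = KH · pCO2 = 3.631×10^-2 × 1110×10^-6 atm = 4.03×10^-5 mol/kg

[CO2*] = 40.3 μmol/kg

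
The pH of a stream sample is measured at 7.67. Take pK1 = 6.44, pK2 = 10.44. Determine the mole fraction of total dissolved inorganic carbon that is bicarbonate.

α₁ = 0.943

α₁ = 1 / (1 + [H⁺]/K1 + K2/[H⁺]) = 1 / (1 + 10^-1.23 + 10^-2.77)
   = 1 / (1 + 0.058884 + 0.0016982) = 1/1.0606 = 0.9429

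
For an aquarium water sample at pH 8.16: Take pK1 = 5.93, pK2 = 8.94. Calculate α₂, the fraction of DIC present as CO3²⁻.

α₂ = 1 / (1 + [H⁺]/K2 + [H⁺]²/(K1K2)) = 1 / (1 + 10^+0.78 + 10^-1.45)
   = 1 / (1 + 6.0256 + 0.035481) = 1/7.0611 = 0.1416

α₂ = 0.142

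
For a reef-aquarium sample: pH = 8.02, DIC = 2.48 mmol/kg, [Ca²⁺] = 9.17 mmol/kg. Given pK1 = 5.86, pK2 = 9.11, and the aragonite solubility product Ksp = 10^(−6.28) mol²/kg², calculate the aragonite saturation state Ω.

α₂ = 1 / (1 + [H⁺]/K2 + [H⁺]²/(K1K2)) = 1 / (1 + 10^+1.09 + 10^-1.07)
   = 1 / (1 + 12.303 + 0.085114) = 1/13.388 = 0.07469
[CO3²⁻] = α₂ × DIC = 0.07469 × 2.48 = 0.1852 mmol/kg
Ksp = 10^(−6.28) = 5.248×10^-7
Ω = [Ca²⁺][CO3²⁻]/Ksp = (9.17×10^-3)(1.852×10^-4) / 5.248×10^-7 = 3.24

Ω = 3.24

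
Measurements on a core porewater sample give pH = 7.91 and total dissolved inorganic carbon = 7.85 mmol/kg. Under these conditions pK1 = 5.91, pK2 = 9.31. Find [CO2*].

α₀ = 1 / (1 + K1/[H⁺] + K1K2/[H⁺]²) = 1 / (1 + 10^+2.00 + 10^+0.60)
   = 1 / (1 + 100.00 + 3.9811) = 1/104.98 = 0.009526
[CO2*] = α₀ × DIC = 0.009526 × 7.85 = 0.0748 mmol/kg

[CO2*] = 0.0748 mmol/kg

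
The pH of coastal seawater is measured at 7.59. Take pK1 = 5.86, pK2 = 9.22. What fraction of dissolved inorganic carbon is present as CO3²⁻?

α₂ = 0.0225

α₂ = 1 / (1 + [H⁺]/K2 + [H⁺]²/(K1K2)) = 1 / (1 + 10^+1.63 + 10^-0.10)
   = 1 / (1 + 42.658 + 0.79433) = 1/44.452 = 0.02250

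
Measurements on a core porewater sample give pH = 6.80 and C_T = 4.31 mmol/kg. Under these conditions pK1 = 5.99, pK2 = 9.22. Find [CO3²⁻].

[CO3²⁻] = 14.1 μmol/kg

α₂ = 1 / (1 + [H⁺]/K2 + [H⁺]²/(K1K2)) = 1 / (1 + 10^+2.42 + 10^+1.61)
   = 1 / (1 + 263.03 + 40.738) = 1/304.76 = 0.003281
[CO3²⁻] = α₂ × DIC = 0.003281 × 4.31 = 0.0141 mmol/kg = 14.1 μmol/kg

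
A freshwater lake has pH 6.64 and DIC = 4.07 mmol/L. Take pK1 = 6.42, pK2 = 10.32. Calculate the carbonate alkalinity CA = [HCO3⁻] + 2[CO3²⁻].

CA = 2.54 mmol/L

CA = [HCO3⁻] + 2[CO3²⁻] = (α₁ + 2α₂)·DIC
At pH 6.64: [H⁺]/K1 = 10^-0.22 = 0.60256, K2/[H⁺] = 10^-3.68 = 0.00020893
α₁ = 1/(1 + 0.60256 + 0.00020893) = 1/1.6028 = 0.6239; α₂ = α₁·K2/[H⁺] = 0.0001304
α₁ + 2α₂ = 0.6242
CA = 0.6242 × 4.07 = 2.54 mmol/L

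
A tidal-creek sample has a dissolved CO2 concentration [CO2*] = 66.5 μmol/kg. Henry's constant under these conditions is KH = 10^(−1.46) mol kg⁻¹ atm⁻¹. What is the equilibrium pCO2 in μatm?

KH = 10^(−1.46) = 3.467×10^-2 mol kg⁻¹ atm⁻¹
pCO2 = [CO2*]/KH = 66.5×10^-6 / 3.467×10^-2 = 1.92×10^-3 atm = 1920 μatm

pCO2 = 1920 μatm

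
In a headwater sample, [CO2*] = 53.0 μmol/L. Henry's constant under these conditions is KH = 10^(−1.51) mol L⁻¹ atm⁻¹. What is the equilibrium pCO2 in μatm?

pCO2 = 1720 μatm

KH = 10^(−1.51) = 3.090×10^-2 mol L⁻¹ atm⁻¹
pCO2 = [CO2*]/KH = 53.0×10^-6 / 3.090×10^-2 = 1.72×10^-3 atm = 1720 μatm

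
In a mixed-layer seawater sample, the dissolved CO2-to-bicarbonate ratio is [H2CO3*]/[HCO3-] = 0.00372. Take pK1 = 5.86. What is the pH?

pH = 8.29

From K1 = [H⁺][HCO3-]/[H2CO3*]:  pH = pK1 − log₁₀([H2CO3*]/[HCO3-])
log₁₀(0.00372) = -2.429
pH = 5.86 − (-2.429) = 8.29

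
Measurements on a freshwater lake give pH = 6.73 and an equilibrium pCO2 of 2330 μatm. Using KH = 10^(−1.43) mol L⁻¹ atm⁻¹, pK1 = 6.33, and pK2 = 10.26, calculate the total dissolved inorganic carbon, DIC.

DIC = 0.304 mmol/L

[CO2*] = KH · pCO2 = 10^(−1.43) × 2330×10^-6 = 8.657×10^-5 mol/L
α₀ = 1/(1 + K1/[H⁺] + K1K2/[H⁺]²) = 1/(1 + 10^+0.40 + 10^-3.13) = 0.2847
DIC = [CO2*]/α₀ = 8.657×10^-5 / 0.2847 = 0.304 mmol/L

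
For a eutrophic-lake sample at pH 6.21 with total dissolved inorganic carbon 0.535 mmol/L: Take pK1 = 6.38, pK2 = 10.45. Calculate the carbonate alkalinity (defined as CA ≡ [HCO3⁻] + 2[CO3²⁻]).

CA = [HCO3⁻] + 2[CO3²⁻] = (α₁ + 2α₂)·DIC
At pH 6.21: [H⁺]/K1 = 10^0.17 = 1.4791, K2/[H⁺] = 10^-4.24 = 5.7544×10^-5
α₁ = 1/(1 + 1.4791 + 5.7544×10^-5) = 1/2.4792 = 0.4034; α₂ = α₁·K2/[H⁺] = 2.321×10^-5
α₁ + 2α₂ = 0.4034
CA = 0.4034 × 0.535 = 0.216 mmol/L

CA = 0.216 mmol/L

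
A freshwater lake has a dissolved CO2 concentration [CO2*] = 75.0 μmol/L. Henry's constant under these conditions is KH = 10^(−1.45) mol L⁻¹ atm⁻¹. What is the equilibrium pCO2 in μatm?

pCO2 = 2110 μatm

KH = 10^(−1.45) = 3.548×10^-2 mol L⁻¹ atm⁻¹
pCO2 = [CO2*]/KH = 75.0×10^-6 / 3.548×10^-2 = 2.11×10^-3 atm = 2110 μatm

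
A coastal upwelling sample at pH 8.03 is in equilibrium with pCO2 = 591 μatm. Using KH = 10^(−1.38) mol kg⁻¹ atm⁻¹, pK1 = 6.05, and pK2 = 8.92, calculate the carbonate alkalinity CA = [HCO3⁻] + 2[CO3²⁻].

CA = 2.96 mmol/kg

[CO2*] = KH · pCO2 = 10^(−1.38) × 591×10^-6 = 2.464×10^-5 mol/kg
α₀ = 1/(1 + K1/[H⁺] + K1K2/[H⁺]²) = 1/(1 + 10^+1.98 + 10^+1.09) = 0.009191
DIC = [CO2*]/α₀ = 2.464×10^-5 / 0.009191 = 2.681 mmol/kg
CA = (α₁ + 2α₂)·DIC = (0.8777 + 2×0.1131) × 2.681 = 2.96 mmol/kg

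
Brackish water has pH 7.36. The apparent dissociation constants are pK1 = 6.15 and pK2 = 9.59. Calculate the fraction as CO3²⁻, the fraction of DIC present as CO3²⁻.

α₂ = 0.00552

α₂ = 1 / (1 + [H⁺]/K2 + [H⁺]²/(K1K2)) = 1 / (1 + 10^+2.23 + 10^+1.02)
   = 1 / (1 + 169.82 + 10.471) = 1/181.30 = 0.005516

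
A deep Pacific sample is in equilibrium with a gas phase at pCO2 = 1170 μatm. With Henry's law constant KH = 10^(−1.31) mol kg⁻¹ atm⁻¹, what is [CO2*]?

KH = 10^(−1.31) = 4.898×10^-2 mol kg⁻¹ atm⁻¹
[CO2*] = KH · pCO2 = 4.898×10^-2 × 1170×10^-6 atm = 5.73×10^-5 mol/kg

[CO2*] = 57.3 μmol/kg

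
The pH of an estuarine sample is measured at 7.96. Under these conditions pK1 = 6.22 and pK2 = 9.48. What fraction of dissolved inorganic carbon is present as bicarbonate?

α₁ = 0.954

α₁ = 1 / (1 + [H⁺]/K1 + K2/[H⁺]) = 1 / (1 + 10^-1.74 + 10^-1.52)
   = 1 / (1 + 0.018197 + 0.030200) = 1/1.0484 = 0.9538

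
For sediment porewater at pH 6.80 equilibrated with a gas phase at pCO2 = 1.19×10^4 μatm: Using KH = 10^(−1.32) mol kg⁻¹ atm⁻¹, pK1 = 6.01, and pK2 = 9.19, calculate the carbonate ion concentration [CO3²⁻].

[CO3²⁻] = 14.3 μmol/kg

[CO2*] = KH · pCO2 = 10^(−1.32) × 1.19×10^4×10^-6 = 5.696×10^-4 mol/kg
α₀ = 1/(1 + K1/[H⁺] + K1K2/[H⁺]²) = 1/(1 + 10^+0.79 + 10^-1.60) = 0.1391
DIC = [CO2*]/α₀ = 5.696×10^-4 / 0.1391 = 4.096 mmol/kg
[CO3²⁻] = α₂·DIC; α₂ = 0.003493, so [CO3²⁻] = 0.003493 × 4.096 = 0.0143 mmol/kg = 14.3 μmol/kg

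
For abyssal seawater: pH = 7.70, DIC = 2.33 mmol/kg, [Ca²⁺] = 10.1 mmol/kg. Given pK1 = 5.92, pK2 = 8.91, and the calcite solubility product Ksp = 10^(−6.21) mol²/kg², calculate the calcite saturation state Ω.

α₂ = 1 / (1 + [H⁺]/K2 + [H⁺]²/(K1K2)) = 1 / (1 + 10^+1.21 + 10^-0.57)
   = 1 / (1 + 16.218 + 0.26915) = 1/17.487 = 0.05718
[CO3²⁻] = α₂ × DIC = 0.05718 × 2.33 = 0.1332 mmol/kg
Ksp = 10^(−6.21) = 6.166×10^-7
Ω = [Ca²⁺][CO3²⁻]/Ksp = (10.1×10^-3)(1.332×10^-4) / 6.166×10^-7 = 2.18

Ω = 2.18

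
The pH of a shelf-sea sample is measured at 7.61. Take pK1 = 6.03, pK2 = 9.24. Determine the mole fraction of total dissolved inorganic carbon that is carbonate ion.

α₂ = 1 / (1 + [H⁺]/K2 + [H⁺]²/(K1K2)) = 1 / (1 + 10^+1.63 + 10^+0.05)
   = 1 / (1 + 42.658 + 1.1220) = 1/44.780 = 0.02233

α₂ = 0.0223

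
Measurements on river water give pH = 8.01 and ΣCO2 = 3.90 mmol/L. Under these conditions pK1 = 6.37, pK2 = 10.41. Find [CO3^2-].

α₂ = 1 / (1 + [H⁺]/K2 + [H⁺]²/(K1K2)) = 1 / (1 + 10^+2.40 + 10^+0.76)
   = 1 / (1 + 251.19 + 5.7544) = 1/257.94 = 0.003877
[CO3²⁻] = α₂ × DIC = 0.003877 × 3.90 = 0.0151 mmol/L = 15.1 μmol/L

[CO3²⁻] = 15.1 μmol/L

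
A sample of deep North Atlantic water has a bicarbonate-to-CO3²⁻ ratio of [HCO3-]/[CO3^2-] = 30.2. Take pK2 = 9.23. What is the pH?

pH = 7.75

From K2 = [H⁺][CO3^2-]/[HCO3-]:  pH = pK2 − log₁₀([HCO3-]/[CO3^2-])
log₁₀(30.2) = +1.480
pH = 9.23 − (+1.480) = 7.75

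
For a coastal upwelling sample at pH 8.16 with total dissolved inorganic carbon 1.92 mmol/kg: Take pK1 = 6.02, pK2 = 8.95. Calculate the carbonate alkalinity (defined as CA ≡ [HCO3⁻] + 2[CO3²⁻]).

CA = [HCO3⁻] + 2[CO3²⁻] = (α₁ + 2α₂)·DIC
At pH 8.16: [H⁺]/K1 = 10^-2.14 = 0.0072444, K2/[H⁺] = 10^-0.79 = 0.16218
α₁ = 1/(1 + 0.0072444 + 0.16218) = 1/1.1694 = 0.8551; α₂ = α₁·K2/[H⁺] = 0.1387
α₁ + 2α₂ = 1.1325
CA = 1.1325 × 1.92 = 2.17 mmol/kg

CA = 2.17 mmol/kg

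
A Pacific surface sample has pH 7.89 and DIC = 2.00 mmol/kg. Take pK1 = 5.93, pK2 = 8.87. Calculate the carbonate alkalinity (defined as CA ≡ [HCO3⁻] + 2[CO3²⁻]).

CA = 2.17 mmol/kg

CA = [HCO3⁻] + 2[CO3²⁻] = (α₁ + 2α₂)·DIC
At pH 7.89: [H⁺]/K1 = 10^-1.96 = 0.010965, K2/[H⁺] = 10^-0.98 = 0.10471
α₁ = 1/(1 + 0.010965 + 0.10471) = 1/1.1157 = 0.8963; α₂ = α₁·K2/[H⁺] = 0.09386
α₁ + 2α₂ = 1.0840
CA = 1.0840 × 2.00 = 2.17 mmol/kg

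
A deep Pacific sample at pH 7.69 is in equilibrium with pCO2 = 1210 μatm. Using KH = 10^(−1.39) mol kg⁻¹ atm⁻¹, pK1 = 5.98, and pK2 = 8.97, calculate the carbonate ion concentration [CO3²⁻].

[CO3²⁻] = 0.133 mmol/kg

[CO2*] = KH · pCO2 = 10^(−1.39) × 1210×10^-6 = 4.929×10^-5 mol/kg
α₀ = 1/(1 + K1/[H⁺] + K1K2/[H⁺]²) = 1/(1 + 10^+1.71 + 10^+0.43) = 0.01819
DIC = [CO2*]/α₀ = 4.929×10^-5 / 0.01819 = 2.710 mmol/kg
[CO3²⁻] = α₂·DIC; α₂ = 0.04896, so [CO3²⁻] = 0.04896 × 2.710 = 0.133 mmol/kg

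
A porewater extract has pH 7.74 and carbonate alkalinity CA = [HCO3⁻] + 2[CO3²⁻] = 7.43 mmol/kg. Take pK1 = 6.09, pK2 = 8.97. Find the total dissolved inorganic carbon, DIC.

DIC = 7.19 mmol/kg

CA = [HCO3⁻] + 2[CO3²⁻] = (α₁ + 2α₂)·DIC
At pH 7.74: [H⁺]/K1 = 10^-1.65 = 0.022387, K2/[H⁺] = 10^-1.23 = 0.058884
α₁ = 1/(1 + 0.022387 + 0.058884) = 1/1.0813 = 0.9248; α₂ = α₁·K2/[H⁺] = 0.05446
α₁ + 2α₂ = 1.0338
DIC = CA / (α₁ + 2α₂) = 7.43 / 1.0338 = 7.19 mmol/kg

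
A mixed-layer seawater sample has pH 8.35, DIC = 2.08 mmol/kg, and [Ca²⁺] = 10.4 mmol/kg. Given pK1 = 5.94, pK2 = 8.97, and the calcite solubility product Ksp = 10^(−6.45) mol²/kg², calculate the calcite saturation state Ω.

α₂ = 1 / (1 + [H⁺]/K2 + [H⁺]²/(K1K2)) = 1 / (1 + 10^+0.62 + 10^-1.79)
   = 1 / (1 + 4.1687 + 0.016218) = 1/5.1849 = 0.1929
[CO3²⁻] = α₂ × DIC = 0.1929 × 2.08 = 0.4012 mmol/kg
Ksp = 10^(−6.45) = 3.548×10^-7
Ω = [Ca²⁺][CO3²⁻]/Ksp = (10.4×10^-3)(4.012×10^-4) / 3.548×10^-7 = 11.8

Ω = 11.8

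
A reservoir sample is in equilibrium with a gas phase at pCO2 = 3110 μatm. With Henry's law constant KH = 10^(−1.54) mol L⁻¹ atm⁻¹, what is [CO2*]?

[CO2*] = 89.7 μmol/L

KH = 10^(−1.54) = 2.884×10^-2 mol L⁻¹ atm⁻¹
[CO2*] = KH · pCO2 = 2.884×10^-2 × 3110×10^-6 atm = 8.97×10^-5 mol/L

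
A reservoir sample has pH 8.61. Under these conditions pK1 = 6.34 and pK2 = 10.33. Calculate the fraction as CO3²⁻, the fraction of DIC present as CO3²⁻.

α₂ = 1 / (1 + [H⁺]/K2 + [H⁺]²/(K1K2)) = 1 / (1 + 10^+1.72 + 10^-0.55)
   = 1 / (1 + 52.481 + 0.28184) = 1/53.763 = 0.01860

α₂ = 0.0186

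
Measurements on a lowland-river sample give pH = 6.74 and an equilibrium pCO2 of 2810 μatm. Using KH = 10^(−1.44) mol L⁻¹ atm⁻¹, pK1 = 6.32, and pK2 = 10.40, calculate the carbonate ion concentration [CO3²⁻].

[CO2*] = KH · pCO2 = 10^(−1.44) × 2810×10^-6 = 1.020×10^-4 mol/L
α₀ = 1/(1 + K1/[H⁺] + K1K2/[H⁺]²) = 1/(1 + 10^+0.42 + 10^-3.24) = 0.2754
DIC = [CO2*]/α₀ = 1.020×10^-4 / 0.2754 = 0.3704 mmol/L
[CO3²⁻] = α₂·DIC; α₂ = 0.0001585, so [CO3²⁻] = 0.0001585 × 0.3704 = 5.87×10^-5 mmol/L = 0.0587 μmol/L

[CO3²⁻] = 0.0587 μmol/L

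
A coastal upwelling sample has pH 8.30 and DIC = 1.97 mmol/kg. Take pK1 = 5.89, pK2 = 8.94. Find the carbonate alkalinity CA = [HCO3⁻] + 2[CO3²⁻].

CA = [HCO3⁻] + 2[CO3²⁻] = (α₁ + 2α₂)·DIC
At pH 8.30: [H⁺]/K1 = 10^-2.41 = 0.0038905, K2/[H⁺] = 10^-0.64 = 0.22909
α₁ = 1/(1 + 0.0038905 + 0.22909) = 1/1.2330 = 0.8110; α₂ = α₁·K2/[H⁺] = 0.1858
α₁ + 2α₂ = 1.1826
CA = 1.1826 × 1.97 = 2.33 mmol/kg

CA = 2.33 mmol/kg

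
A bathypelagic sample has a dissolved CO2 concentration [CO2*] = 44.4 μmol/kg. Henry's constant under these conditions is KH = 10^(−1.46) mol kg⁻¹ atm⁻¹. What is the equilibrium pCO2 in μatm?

KH = 10^(−1.46) = 3.467×10^-2 mol kg⁻¹ atm⁻¹
pCO2 = [CO2*]/KH = 44.4×10^-6 / 3.467×10^-2 = 1.28×10^-3 atm = 1280 μatm

pCO2 = 1280 μatm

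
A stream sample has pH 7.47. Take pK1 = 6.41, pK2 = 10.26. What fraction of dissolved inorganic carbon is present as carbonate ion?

α₂ = 0.00149

α₂ = 1 / (1 + [H⁺]/K2 + [H⁺]²/(K1K2)) = 1 / (1 + 10^+2.79 + 10^+1.73)
   = 1 / (1 + 616.60 + 53.703) = 1/671.30 = 0.001490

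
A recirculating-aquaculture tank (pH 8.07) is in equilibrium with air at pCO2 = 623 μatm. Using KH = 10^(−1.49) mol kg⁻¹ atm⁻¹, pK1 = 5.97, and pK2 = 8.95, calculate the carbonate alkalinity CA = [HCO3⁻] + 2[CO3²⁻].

CA = 3.21 mmol/kg

[CO2*] = KH · pCO2 = 10^(−1.49) × 623×10^-6 = 2.016×10^-5 mol/kg
α₀ = 1/(1 + K1/[H⁺] + K1K2/[H⁺]²) = 1/(1 + 10^+2.10 + 10^+1.22) = 0.006969
DIC = [CO2*]/α₀ = 2.016×10^-5 / 0.006969 = 2.893 mmol/kg
CA = (α₁ + 2α₂)·DIC = (0.8774 + 2×0.1157) × 2.893 = 3.21 mmol/kg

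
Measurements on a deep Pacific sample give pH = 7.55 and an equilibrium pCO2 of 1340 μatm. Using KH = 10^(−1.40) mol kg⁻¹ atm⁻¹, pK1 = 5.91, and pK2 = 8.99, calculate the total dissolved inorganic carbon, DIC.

[CO2*] = KH · pCO2 = 10^(−1.40) × 1340×10^-6 = 5.335×10^-5 mol/kg
α₀ = 1/(1 + K1/[H⁺] + K1K2/[H⁺]²) = 1/(1 + 10^+1.64 + 10^+0.20) = 0.02163
DIC = [CO2*]/α₀ = 5.335×10^-5 / 0.02163 = 2.47 mmol/kg

DIC = 2.47 mmol/kg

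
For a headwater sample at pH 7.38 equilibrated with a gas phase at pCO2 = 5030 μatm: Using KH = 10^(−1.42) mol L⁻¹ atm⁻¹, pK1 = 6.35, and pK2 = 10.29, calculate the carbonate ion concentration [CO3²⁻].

[CO2*] = KH · pCO2 = 10^(−1.42) × 5030×10^-6 = 1.912×10^-4 mol/L
α₀ = 1/(1 + K1/[H⁺] + K1K2/[H⁺]²) = 1/(1 + 10^+1.03 + 10^-1.88) = 0.08526
DIC = [CO2*]/α₀ = 1.912×10^-4 / 0.08526 = 2.243 mmol/L
[CO3²⁻] = α₂·DIC; α₂ = 0.001124, so [CO3²⁻] = 0.001124 × 2.243 = 0.00252 mmol/L = 2.52 μmol/L

[CO3²⁻] = 2.52 μmol/L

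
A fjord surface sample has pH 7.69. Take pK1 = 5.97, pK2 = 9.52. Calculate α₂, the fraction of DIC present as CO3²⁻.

α₂ = 1 / (1 + [H⁺]/K2 + [H⁺]²/(K1K2)) = 1 / (1 + 10^+1.83 + 10^+0.11)
   = 1 / (1 + 67.608 + 1.2882) = 1/69.897 = 0.01431

α₂ = 0.0143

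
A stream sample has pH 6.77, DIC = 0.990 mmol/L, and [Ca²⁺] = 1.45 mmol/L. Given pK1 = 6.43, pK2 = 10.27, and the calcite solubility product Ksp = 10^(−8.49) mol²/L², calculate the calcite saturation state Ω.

Ω = 0.0963

α₂ = 1 / (1 + [H⁺]/K2 + [H⁺]²/(K1K2)) = 1 / (1 + 10^+3.50 + 10^+3.16)
   = 1 / (1 + 3162.3 + 1445.4) = 1/4608.7 = 0.0002170
[CO3²⁻] = α₂ × DIC = 0.0002170 × 0.990 = 0.0002148 mmol/L = 0.2148 μmol/L
Ksp = 10^(−8.49) = 3.236×10^-9
Ω = [Ca²⁺][CO3²⁻]/Ksp = (1.45×10^-3)(2.148×10^-7) / 3.236×10^-9 = 0.0963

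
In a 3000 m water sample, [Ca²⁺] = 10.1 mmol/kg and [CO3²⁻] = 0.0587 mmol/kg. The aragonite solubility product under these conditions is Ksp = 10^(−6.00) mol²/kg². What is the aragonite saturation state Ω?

Ksp = 10^(−6.00) = 1.000×10^-6
Ω = [Ca²⁺][CO3²⁻]/Ksp = (10.1×10^-3)(0.0587×10^-3) / 1.000×10^-6 = 0.593

Ω = 0.593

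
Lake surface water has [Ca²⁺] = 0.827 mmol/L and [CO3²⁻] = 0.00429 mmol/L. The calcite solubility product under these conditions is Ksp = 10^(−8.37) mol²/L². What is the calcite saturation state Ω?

Ksp = 10^(−8.37) = 4.266×10^-9
Ω = [Ca²⁺][CO3²⁻]/Ksp = (0.827×10^-3)(0.00429×10^-3) / 4.266×10^-9 = 0.832

Ω = 0.832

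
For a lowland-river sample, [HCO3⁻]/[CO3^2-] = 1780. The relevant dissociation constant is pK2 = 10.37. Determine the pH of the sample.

pH = 7.12

From K2 = [H⁺][CO3^2-]/[HCO3⁻]:  pH = pK2 − log₁₀([HCO3⁻]/[CO3^2-])
log₁₀(1780) = +3.250
pH = 10.37 − (+3.250) = 7.12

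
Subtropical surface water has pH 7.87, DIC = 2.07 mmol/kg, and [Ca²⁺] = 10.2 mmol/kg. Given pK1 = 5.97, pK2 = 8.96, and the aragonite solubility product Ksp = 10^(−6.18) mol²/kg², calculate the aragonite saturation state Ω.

α₂ = 1 / (1 + [H⁺]/K2 + [H⁺]²/(K1K2)) = 1 / (1 + 10^+1.09 + 10^-0.81)
   = 1 / (1 + 12.303 + 0.15488) = 1/13.458 = 0.07431
[CO3²⁻] = α₂ × DIC = 0.07431 × 2.07 = 0.1538 mmol/kg
Ksp = 10^(−6.18) = 6.607×10^-7
Ω = [Ca²⁺][CO3²⁻]/Ksp = (10.2×10^-3)(1.538×10^-4) / 6.607×10^-7 = 2.37

Ω = 2.37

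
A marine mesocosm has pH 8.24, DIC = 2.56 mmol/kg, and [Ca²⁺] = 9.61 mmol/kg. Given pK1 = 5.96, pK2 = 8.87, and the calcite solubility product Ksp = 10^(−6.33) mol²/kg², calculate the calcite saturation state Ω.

Ω = 9.95

α₂ = 1 / (1 + [H⁺]/K2 + [H⁺]²/(K1K2)) = 1 / (1 + 10^+0.63 + 10^-1.65)
   = 1 / (1 + 4.2658 + 0.022387) = 1/5.2882 = 0.1891
[CO3²⁻] = α₂ × DIC = 0.1891 × 2.56 = 0.4841 mmol/kg
Ksp = 10^(−6.33) = 4.677×10^-7
Ω = [Ca²⁺][CO3²⁻]/Ksp = (9.61×10^-3)(4.841×10^-4) / 4.677×10^-7 = 9.95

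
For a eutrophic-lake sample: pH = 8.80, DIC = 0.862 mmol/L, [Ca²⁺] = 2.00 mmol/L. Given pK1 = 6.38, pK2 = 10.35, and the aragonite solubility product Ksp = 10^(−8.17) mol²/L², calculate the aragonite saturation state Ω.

α₂ = 1 / (1 + [H⁺]/K2 + [H⁺]²/(K1K2)) = 1 / (1 + 10^+1.55 + 10^-0.87)
   = 1 / (1 + 35.481 + 0.13490) = 1/36.616 = 0.02731
[CO3²⁻] = α₂ × DIC = 0.02731 × 0.862 = 0.02354 mmol/L
Ksp = 10^(−8.17) = 6.761×10^-9
Ω = [Ca²⁺][CO3²⁻]/Ksp = (2.00×10^-3)(2.354×10^-5) / 6.761×10^-9 = 6.96

Ω = 6.96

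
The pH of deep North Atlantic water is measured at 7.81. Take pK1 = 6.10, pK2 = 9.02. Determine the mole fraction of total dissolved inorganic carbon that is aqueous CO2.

α₀ = 1 / (1 + K1/[H⁺] + K1K2/[H⁺]²) = 1 / (1 + 10^+1.71 + 10^+0.50)
   = 1 / (1 + 51.286 + 3.1623) = 1/55.448 = 0.01803

α₀ = 0.0180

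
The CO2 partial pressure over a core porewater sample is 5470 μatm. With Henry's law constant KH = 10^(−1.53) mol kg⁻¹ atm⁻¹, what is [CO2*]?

[CO2*] = 161 μmol/kg

KH = 10^(−1.53) = 2.951×10^-2 mol kg⁻¹ atm⁻¹
[CO2*] = KH · pCO2 = 2.951×10^-2 × 5470×10^-6 atm = 1.61×10^-4 mol/kg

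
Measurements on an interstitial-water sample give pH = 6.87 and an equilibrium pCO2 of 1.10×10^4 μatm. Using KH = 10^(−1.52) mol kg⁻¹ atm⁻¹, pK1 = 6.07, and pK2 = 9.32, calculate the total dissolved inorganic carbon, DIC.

[CO2*] = KH · pCO2 = 10^(−1.52) × 1.10×10^4×10^-6 = 3.322×10^-4 mol/kg
α₀ = 1/(1 + K1/[H⁺] + K1K2/[H⁺]²) = 1/(1 + 10^+0.80 + 10^-1.65) = 0.1364
DIC = [CO2*]/α₀ = 3.322×10^-4 / 0.1364 = 2.44 mmol/kg

DIC = 2.44 mmol/kg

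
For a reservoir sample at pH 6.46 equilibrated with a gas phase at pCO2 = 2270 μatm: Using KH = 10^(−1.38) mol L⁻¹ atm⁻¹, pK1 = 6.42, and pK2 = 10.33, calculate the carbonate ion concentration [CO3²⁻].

[CO2*] = KH · pCO2 = 10^(−1.38) × 2270×10^-6 = 9.463×10^-5 mol/L
α₀ = 1/(1 + K1/[H⁺] + K1K2/[H⁺]²) = 1/(1 + 10^+0.04 + 10^-3.83) = 0.4770
DIC = [CO2*]/α₀ = 9.463×10^-5 / 0.4770 = 0.1984 mmol/L
[CO3²⁻] = α₂·DIC; α₂ = 7.055×10^-5, so [CO3²⁻] = 7.055×10^-5 × 0.1984 = 1.40×10^-5 mmol/L = 0.0140 μmol/L

[CO3²⁻] = 0.0140 μmol/L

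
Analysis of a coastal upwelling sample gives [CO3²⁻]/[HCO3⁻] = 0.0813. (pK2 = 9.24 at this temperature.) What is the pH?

From K2 = [H⁺][CO3²⁻]/[HCO3⁻]:  pH = pK2 + log₁₀([CO3²⁻]/[HCO3⁻])
log₁₀(0.0813) = -1.090
pH = 9.24 + (-1.090) = 8.15

pH = 8.15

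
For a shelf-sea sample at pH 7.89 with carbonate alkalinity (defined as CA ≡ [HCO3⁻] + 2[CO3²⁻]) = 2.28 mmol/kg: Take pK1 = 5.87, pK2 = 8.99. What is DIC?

CA = [HCO3⁻] + 2[CO3²⁻] = (α₁ + 2α₂)·DIC
At pH 7.89: [H⁺]/K1 = 10^-2.02 = 0.0095499, K2/[H⁺] = 10^-1.10 = 0.079433
α₁ = 1/(1 + 0.0095499 + 0.079433) = 1/1.0890 = 0.9183; α₂ = α₁·K2/[H⁺] = 0.07294
α₁ + 2α₂ = 1.0642
DIC = CA / (α₁ + 2α₂) = 2.28 / 1.0642 = 2.14 mmol/kg

DIC = 2.14 mmol/kg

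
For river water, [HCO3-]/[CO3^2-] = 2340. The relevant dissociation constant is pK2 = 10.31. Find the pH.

From K2 = [H⁺][CO3^2-]/[HCO3-]:  pH = pK2 − log₁₀([HCO3-]/[CO3^2-])
log₁₀(2340) = +3.369
pH = 10.31 − (+3.369) = 6.94

pH = 6.94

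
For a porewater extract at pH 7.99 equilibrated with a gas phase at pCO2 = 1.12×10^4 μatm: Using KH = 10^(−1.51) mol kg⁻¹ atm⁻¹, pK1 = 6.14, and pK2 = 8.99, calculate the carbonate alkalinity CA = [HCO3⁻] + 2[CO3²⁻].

[CO2*] = KH · pCO2 = 10^(−1.51) × 1.12×10^4×10^-6 = 3.461×10^-4 mol/kg
α₀ = 1/(1 + K1/[H⁺] + K1K2/[H⁺]²) = 1/(1 + 10^+1.85 + 10^+0.85) = 0.01268
DIC = [CO2*]/α₀ = 3.461×10^-4 / 0.01268 = 27.30 mmol/kg
CA = (α₁ + 2α₂)·DIC = (0.8976 + 2×0.08976) × 27.30 = 29.4 mmol/kg

CA = 29.4 mmol/kg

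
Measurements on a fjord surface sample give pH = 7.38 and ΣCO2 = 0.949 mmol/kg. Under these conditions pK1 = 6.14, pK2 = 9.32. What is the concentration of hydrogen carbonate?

[HCO3⁻] = 0.888 mmol/kg

α₁ = 1 / (1 + [H⁺]/K1 + K2/[H⁺]) = 1 / (1 + 10^-1.24 + 10^-1.94)
   = 1 / (1 + 0.057544 + 0.011482) = 1/1.0690 = 0.9354
[HCO3⁻] = α₁ × DIC = 0.9354 × 0.949 = 0.888 mmol/kg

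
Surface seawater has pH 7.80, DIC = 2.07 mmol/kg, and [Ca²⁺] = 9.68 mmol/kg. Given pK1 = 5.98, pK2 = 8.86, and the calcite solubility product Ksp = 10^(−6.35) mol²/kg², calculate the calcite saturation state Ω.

Ω = 3.54

α₂ = 1 / (1 + [H⁺]/K2 + [H⁺]²/(K1K2)) = 1 / (1 + 10^+1.06 + 10^-0.76)
   = 1 / (1 + 11.482 + 0.17378) = 1/12.655 = 0.07902
[CO3²⁻] = α₂ × DIC = 0.07902 × 2.07 = 0.1636 mmol/kg
Ksp = 10^(−6.35) = 4.467×10^-7
Ω = [Ca²⁺][CO3²⁻]/Ksp = (9.68×10^-3)(1.636×10^-4) / 4.467×10^-7 = 3.54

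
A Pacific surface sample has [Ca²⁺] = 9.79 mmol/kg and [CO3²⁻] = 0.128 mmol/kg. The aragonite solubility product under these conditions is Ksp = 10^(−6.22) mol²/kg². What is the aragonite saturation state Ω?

Ω = 2.08

Ksp = 10^(−6.22) = 6.026×10^-7
Ω = [Ca²⁺][CO3²⁻]/Ksp = (9.79×10^-3)(0.128×10^-3) / 6.026×10^-7 = 2.08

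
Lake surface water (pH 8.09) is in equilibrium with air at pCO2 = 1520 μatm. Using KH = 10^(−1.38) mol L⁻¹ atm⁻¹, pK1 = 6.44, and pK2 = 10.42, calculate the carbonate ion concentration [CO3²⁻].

[CO2*] = KH · pCO2 = 10^(−1.38) × 1520×10^-6 = 6.336×10^-5 mol/L
α₀ = 1/(1 + K1/[H⁺] + K1K2/[H⁺]²) = 1/(1 + 10^+1.65 + 10^-0.68) = 0.02180
DIC = [CO2*]/α₀ = 6.336×10^-5 / 0.02180 = 2.907 mmol/L
[CO3²⁻] = α₂·DIC; α₂ = 0.004554, so [CO3²⁻] = 0.004554 × 2.907 = 0.0132 mmol/L = 13.2 μmol/L

[CO3²⁻] = 13.2 μmol/L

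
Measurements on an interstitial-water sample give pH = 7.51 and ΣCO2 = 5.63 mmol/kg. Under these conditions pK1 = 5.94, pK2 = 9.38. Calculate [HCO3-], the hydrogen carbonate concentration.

α₁ = 1 / (1 + [H⁺]/K1 + K2/[H⁺]) = 1 / (1 + 10^-1.57 + 10^-1.87)
   = 1 / (1 + 0.026915 + 0.013490) = 1/1.0404 = 0.9612
[HCO3⁻] = α₁ × DIC = 0.9612 × 5.63 = 5.41 mmol/kg

[HCO3⁻] = 5.41 mmol/kg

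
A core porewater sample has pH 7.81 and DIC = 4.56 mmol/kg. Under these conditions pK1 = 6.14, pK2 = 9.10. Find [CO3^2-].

[CO3²⁻] = 0.218 mmol/kg

α₂ = 1 / (1 + [H⁺]/K2 + [H⁺]²/(K1K2)) = 1 / (1 + 10^+1.29 + 10^-0.38)
   = 1 / (1 + 19.498 + 0.41687) = 1/20.915 = 0.04781
[CO3²⁻] = α₂ × DIC = 0.04781 × 4.56 = 0.218 mmol/kg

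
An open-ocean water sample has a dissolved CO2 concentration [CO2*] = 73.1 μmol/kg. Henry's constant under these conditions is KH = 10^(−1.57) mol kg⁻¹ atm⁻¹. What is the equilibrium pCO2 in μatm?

KH = 10^(−1.57) = 2.692×10^-2 mol kg⁻¹ atm⁻¹
pCO2 = [CO2*]/KH = 73.1×10^-6 / 2.692×10^-2 = 2.72×10^-3 atm = 2720 μatm

pCO2 = 2720 μatm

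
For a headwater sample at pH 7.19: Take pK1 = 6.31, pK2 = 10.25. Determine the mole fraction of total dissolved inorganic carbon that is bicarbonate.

α₁ = 1 / (1 + [H⁺]/K1 + K2/[H⁺]) = 1 / (1 + 10^-0.88 + 10^-3.06)
   = 1 / (1 + 0.13183 + 0.00087096) = 1/1.1327 = 0.8828

α₁ = 0.883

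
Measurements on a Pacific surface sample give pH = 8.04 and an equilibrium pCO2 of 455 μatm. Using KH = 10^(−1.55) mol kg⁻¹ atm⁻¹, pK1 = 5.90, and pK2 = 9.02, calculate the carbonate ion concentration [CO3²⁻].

[CO2*] = KH · pCO2 = 10^(−1.55) × 455×10^-6 = 1.282×10^-5 mol/kg
α₀ = 1/(1 + K1/[H⁺] + K1K2/[H⁺]²) = 1/(1 + 10^+2.14 + 10^+1.16) = 0.006515
DIC = [CO2*]/α₀ = 1.282×10^-5 / 0.006515 = 1.968 mmol/kg
[CO3²⁻] = α₂·DIC; α₂ = 0.09417, so [CO3²⁻] = 0.09417 × 1.968 = 0.185 mmol/kg

[CO3²⁻] = 0.185 mmol/kg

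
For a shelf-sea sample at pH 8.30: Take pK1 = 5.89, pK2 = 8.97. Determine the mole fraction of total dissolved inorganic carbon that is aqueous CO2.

α₀ = 0.00319

α₀ = 1 / (1 + K1/[H⁺] + K1K2/[H⁺]²) = 1 / (1 + 10^+2.41 + 10^+1.74)
   = 1 / (1 + 257.04 + 54.954) = 1/312.99 = 0.003195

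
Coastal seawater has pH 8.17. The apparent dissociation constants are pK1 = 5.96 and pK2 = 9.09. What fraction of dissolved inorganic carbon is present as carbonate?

α₂ = 1 / (1 + [H⁺]/K2 + [H⁺]²/(K1K2)) = 1 / (1 + 10^+0.92 + 10^-1.29)
   = 1 / (1 + 8.3176 + 0.051286) = 1/9.3689 = 0.1067

α₂ = 0.107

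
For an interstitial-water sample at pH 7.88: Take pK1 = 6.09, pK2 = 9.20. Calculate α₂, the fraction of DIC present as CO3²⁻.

α₂ = 1 / (1 + [H⁺]/K2 + [H⁺]²/(K1K2)) = 1 / (1 + 10^+1.32 + 10^-0.47)
   = 1 / (1 + 20.893 + 0.33884) = 1/22.232 = 0.04498

α₂ = 0.0450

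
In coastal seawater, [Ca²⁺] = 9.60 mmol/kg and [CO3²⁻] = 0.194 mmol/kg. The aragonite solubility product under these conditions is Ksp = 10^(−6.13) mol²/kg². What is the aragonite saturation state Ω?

Ω = 2.51

Ksp = 10^(−6.13) = 7.413×10^-7
Ω = [Ca²⁺][CO3²⁻]/Ksp = (9.60×10^-3)(0.194×10^-3) / 7.413×10^-7 = 2.51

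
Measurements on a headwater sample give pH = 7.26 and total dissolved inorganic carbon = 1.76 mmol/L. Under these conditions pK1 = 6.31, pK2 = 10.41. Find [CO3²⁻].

[CO3²⁻] = 1.12 μmol/L

α₂ = 1 / (1 + [H⁺]/K2 + [H⁺]²/(K1K2)) = 1 / (1 + 10^+3.15 + 10^+2.20)
   = 1 / (1 + 1412.5 + 158.49) = 1/1572.0 = 0.0006361
[CO3²⁻] = α₂ × DIC = 0.0006361 × 1.76 = 0.00112 mmol/L = 1.12 μmol/L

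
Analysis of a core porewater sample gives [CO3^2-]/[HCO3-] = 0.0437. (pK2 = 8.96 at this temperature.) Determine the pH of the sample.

pH = 7.60

From K2 = [H⁺][CO3^2-]/[HCO3-]:  pH = pK2 + log₁₀([CO3^2-]/[HCO3-])
log₁₀(0.0437) = -1.360
pH = 8.96 + (-1.360) = 7.60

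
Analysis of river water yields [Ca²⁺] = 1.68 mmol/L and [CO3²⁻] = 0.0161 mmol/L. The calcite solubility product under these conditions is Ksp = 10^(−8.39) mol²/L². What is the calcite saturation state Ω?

Ω = 6.64

Ksp = 10^(−8.39) = 4.074×10^-9
Ω = [Ca²⁺][CO3²⁻]/Ksp = (1.68×10^-3)(0.0161×10^-3) / 4.074×10^-9 = 6.64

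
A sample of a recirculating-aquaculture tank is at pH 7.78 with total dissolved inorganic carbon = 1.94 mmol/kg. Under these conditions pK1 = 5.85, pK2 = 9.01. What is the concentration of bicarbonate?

[HCO3⁻] = 1.81 mmol/kg

α₁ = 1 / (1 + [H⁺]/K1 + K2/[H⁺]) = 1 / (1 + 10^-1.93 + 10^-1.23)
   = 1 / (1 + 0.011749 + 0.058884) = 1/1.0706 = 0.9340
[HCO3⁻] = α₁ × DIC = 0.9340 × 1.94 = 1.81 mmol/kg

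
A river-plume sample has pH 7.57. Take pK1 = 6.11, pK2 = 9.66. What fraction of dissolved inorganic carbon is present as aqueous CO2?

α₀ = 0.0333

α₀ = 1 / (1 + K1/[H⁺] + K1K2/[H⁺]²) = 1 / (1 + 10^+1.46 + 10^-0.63)
   = 1 / (1 + 28.840 + 0.23442) = 1/30.075 = 0.03325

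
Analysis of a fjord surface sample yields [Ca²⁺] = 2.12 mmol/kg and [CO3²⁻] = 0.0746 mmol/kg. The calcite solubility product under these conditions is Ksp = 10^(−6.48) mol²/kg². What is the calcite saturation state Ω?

Ksp = 10^(−6.48) = 3.311×10^-7
Ω = [Ca²⁺][CO3²⁻]/Ksp = (2.12×10^-3)(0.0746×10^-3) / 3.311×10^-7 = 0.478

Ω = 0.478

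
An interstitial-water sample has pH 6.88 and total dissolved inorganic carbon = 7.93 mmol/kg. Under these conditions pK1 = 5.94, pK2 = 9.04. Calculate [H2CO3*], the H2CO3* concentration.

[CO2*] = 0.812 mmol/kg

α₀ = 1 / (1 + K1/[H⁺] + K1K2/[H⁺]²) = 1 / (1 + 10^+0.94 + 10^-1.22)
   = 1 / (1 + 8.7096 + 0.060256) = 1/9.7699 = 0.1024
[CO2*] = α₀ × DIC = 0.1024 × 7.93 = 0.812 mmol/kg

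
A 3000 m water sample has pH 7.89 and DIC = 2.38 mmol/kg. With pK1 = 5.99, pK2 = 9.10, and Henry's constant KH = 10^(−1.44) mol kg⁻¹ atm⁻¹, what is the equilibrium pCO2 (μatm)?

α₀ = 1 / (1 + K1/[H⁺] + K1K2/[H⁺]²) = 1 / (1 + 10^+1.90 + 10^+0.69)
   = 1 / (1 + 79.433 + 4.8978) = 1/85.331 = 0.01172
[CO2*] = α₀ × DIC = 0.01172 × 2.38 = 0.02789 mmol/kg
pCO2 = [CO2*]/KH = 2.789×10^-5 / 3.631×10^-2 = 768 μatm

pCO2 = 768 μatm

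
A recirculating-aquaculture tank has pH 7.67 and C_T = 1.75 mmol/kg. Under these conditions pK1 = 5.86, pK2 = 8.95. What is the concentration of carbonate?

α₂ = 1 / (1 + [H⁺]/K2 + [H⁺]²/(K1K2)) = 1 / (1 + 10^+1.28 + 10^-0.53)
   = 1 / (1 + 19.055 + 0.29512) = 1/20.350 = 0.04914
[CO3²⁻] = α₂ × DIC = 0.04914 × 1.75 = 0.0860 mmol/kg

[CO3²⁻] = 0.0860 mmol/kg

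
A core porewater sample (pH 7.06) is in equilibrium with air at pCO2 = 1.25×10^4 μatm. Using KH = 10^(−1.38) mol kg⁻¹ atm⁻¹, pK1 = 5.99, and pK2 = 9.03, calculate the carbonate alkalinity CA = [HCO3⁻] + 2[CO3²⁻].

CA = 6.25 mmol/kg

[CO2*] = KH · pCO2 = 10^(−1.38) × 1.25×10^4×10^-6 = 5.211×10^-4 mol/kg
α₀ = 1/(1 + K1/[H⁺] + K1K2/[H⁺]²) = 1/(1 + 10^+1.07 + 10^-0.90) = 0.07767
DIC = [CO2*]/α₀ = 5.211×10^-4 / 0.07767 = 6.709 mmol/kg
CA = (α₁ + 2α₂)·DIC = (0.9126 + 2×0.009778) × 6.709 = 6.25 mmol/kg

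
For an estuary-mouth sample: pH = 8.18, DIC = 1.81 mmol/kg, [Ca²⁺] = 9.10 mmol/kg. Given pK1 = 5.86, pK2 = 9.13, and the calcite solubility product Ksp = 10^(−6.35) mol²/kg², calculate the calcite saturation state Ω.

α₂ = 1 / (1 + [H⁺]/K2 + [H⁺]²/(K1K2)) = 1 / (1 + 10^+0.95 + 10^-1.37)
   = 1 / (1 + 8.9125 + 0.042658) = 1/9.9552 = 0.1005
[CO3²⁻] = α₂ × DIC = 0.1005 × 1.81 = 0.1818 mmol/kg
Ksp = 10^(−6.35) = 4.467×10^-7
Ω = [Ca²⁺][CO3²⁻]/Ksp = (9.10×10^-3)(1.818×10^-4) / 4.467×10^-7 = 3.70

Ω = 3.70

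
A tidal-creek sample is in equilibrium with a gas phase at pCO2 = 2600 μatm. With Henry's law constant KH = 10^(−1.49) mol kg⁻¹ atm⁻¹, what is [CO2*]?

KH = 10^(−1.49) = 3.236×10^-2 mol kg⁻¹ atm⁻¹
[CO2*] = KH · pCO2 = 3.236×10^-2 × 2600×10^-6 atm = 8.41×10^-5 mol/kg

[CO2*] = 84.1 μmol/kg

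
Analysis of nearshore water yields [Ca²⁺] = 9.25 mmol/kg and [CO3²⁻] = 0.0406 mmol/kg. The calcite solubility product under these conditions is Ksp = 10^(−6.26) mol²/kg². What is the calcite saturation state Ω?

Ω = 0.683

Ksp = 10^(−6.26) = 5.495×10^-7
Ω = [Ca²⁺][CO3²⁻]/Ksp = (9.25×10^-3)(0.0406×10^-3) / 5.495×10^-7 = 0.683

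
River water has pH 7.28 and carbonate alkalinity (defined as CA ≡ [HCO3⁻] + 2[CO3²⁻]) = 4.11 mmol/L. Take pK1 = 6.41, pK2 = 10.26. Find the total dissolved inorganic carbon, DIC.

DIC = 4.66 mmol/L

CA = [HCO3⁻] + 2[CO3²⁻] = (α₁ + 2α₂)·DIC
At pH 7.28: [H⁺]/K1 = 10^-0.87 = 0.13490, K2/[H⁺] = 10^-2.98 = 0.0010471
α₁ = 1/(1 + 0.13490 + 0.0010471) = 1/1.1359 = 0.8803; α₂ = α₁·K2/[H⁺] = 0.0009218
α₁ + 2α₂ = 0.8822
DIC = CA / (α₁ + 2α₂) = 4.11 / 0.8822 = 4.66 mmol/L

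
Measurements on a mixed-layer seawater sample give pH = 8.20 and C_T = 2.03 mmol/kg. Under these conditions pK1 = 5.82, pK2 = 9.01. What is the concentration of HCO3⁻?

[HCO3⁻] = 1.75 mmol/kg

α₁ = 1 / (1 + [H⁺]/K1 + K2/[H⁺]) = 1 / (1 + 10^-2.38 + 10^-0.81)
   = 1 / (1 + 0.0041687 + 0.15488) = 1/1.1591 = 0.8628
[HCO3⁻] = α₁ × DIC = 0.8628 × 2.03 = 1.75 mmol/kg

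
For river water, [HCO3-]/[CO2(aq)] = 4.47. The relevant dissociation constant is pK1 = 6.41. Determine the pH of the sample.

From K1 = [H⁺][HCO3-]/[CO2(aq)]:  pH = pK1 + log₁₀([HCO3-]/[CO2(aq)])
log₁₀(4.47) = +0.650
pH = 6.41 + (+0.650) = 7.06

pH = 7.06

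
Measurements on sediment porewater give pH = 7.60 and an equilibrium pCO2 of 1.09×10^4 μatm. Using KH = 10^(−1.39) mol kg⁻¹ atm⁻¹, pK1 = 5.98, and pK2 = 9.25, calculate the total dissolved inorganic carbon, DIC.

DIC = 19.4 mmol/kg

[CO2*] = KH · pCO2 = 10^(−1.39) × 1.09×10^4×10^-6 = 4.440×10^-4 mol/kg
α₀ = 1/(1 + K1/[H⁺] + K1K2/[H⁺]²) = 1/(1 + 10^+1.62 + 10^-0.03) = 0.02293
DIC = [CO2*]/α₀ = 4.440×10^-4 / 0.02293 = 19.4 mmol/kg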